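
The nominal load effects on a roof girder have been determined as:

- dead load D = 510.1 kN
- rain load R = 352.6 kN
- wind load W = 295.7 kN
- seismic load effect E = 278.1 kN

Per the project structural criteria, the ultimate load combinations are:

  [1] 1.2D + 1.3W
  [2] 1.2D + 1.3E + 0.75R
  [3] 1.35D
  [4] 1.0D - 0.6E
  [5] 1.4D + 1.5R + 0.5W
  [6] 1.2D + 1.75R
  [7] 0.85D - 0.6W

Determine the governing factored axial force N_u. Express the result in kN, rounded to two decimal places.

[1] 1.2(510.1) + 1.3(295.7) = 612.12 + 384.41 = 996.53
[2] 1.2(510.1) + 1.3(278.1) + 0.75(352.6) = 612.12 + 361.53 + 264.45 = 1238.10
[3] 1.35(510.1) = 688.64
[4] 1.0(510.1) - 0.6(278.1) = 510.10 - 166.86 = 343.24
[5] 1.4(510.1) + 1.5(352.6) + 0.5(295.7) = 714.14 + 528.90 + 147.85 = 1390.89
[6] 1.2(510.1) + 1.75(352.6) = 612.12 + 617.05 = 1229.17
[7] 0.85(510.1) - 0.6(295.7) = 433.59 - 177.42 = 256.17
Maximum is from combination 5.

1390.89 kN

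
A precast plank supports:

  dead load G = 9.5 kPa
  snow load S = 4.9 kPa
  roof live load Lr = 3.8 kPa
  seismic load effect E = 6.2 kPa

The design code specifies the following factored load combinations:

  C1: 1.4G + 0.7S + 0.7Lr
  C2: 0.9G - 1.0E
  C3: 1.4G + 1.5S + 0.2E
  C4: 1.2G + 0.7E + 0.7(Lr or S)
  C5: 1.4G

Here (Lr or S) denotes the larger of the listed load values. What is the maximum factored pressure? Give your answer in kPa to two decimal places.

(Lr or S) → S = 4.9 kPa.
C1: 1.4(9.5) + 0.7(4.9) + 0.7(3.8) = 13.30 + 3.43 + 2.66 = 19.39
C2: 0.9(9.5) - 1.0(6.2) = 8.55 - 6.20 = 2.35
C3: 1.4(9.5) + 1.5(4.9) + 0.2(6.2) = 13.30 + 7.35 + 1.24 = 21.89
C4: 1.2(9.5) + 0.7(6.2) + 0.7(4.9) = 11.40 + 4.34 + 3.43 = 19.17
C5: 1.4(9.5) = 13.30
Maximum is from combination 3.

21.89 kPa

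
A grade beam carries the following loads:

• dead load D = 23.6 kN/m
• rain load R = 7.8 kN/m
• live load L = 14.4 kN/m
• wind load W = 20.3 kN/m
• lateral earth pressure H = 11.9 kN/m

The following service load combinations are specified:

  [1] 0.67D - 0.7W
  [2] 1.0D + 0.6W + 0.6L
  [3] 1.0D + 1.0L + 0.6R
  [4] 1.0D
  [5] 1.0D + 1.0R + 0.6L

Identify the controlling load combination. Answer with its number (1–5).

[1] 0.67(23.6) - 0.7(20.3) = 1.60
[2] 1.0(23.6) + 0.6(20.3) + 0.6(14.4) = 44.42
[3] 1.0(23.6) + 1.0(14.4) + 0.6(7.8) = 42.68
[4] 1.0(23.6) = 23.60
[5] 1.0(23.6) + 1.0(7.8) + 0.6(14.4) = 40.04
The largest value is 44.42 kN/m from combination 2.

Combination 2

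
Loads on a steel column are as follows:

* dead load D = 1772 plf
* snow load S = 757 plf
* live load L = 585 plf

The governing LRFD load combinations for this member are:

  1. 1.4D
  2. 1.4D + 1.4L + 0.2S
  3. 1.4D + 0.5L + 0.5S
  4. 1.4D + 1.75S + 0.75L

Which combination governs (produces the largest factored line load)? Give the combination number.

Combination 4

1. 1.4(1772) = 2480.80
2. 1.4(1772) + 1.4(585) + 0.2(757) = 2480.80 + 819.00 + 151.40 = 3451.20
3. 1.4(1772) + 0.5(585) + 0.5(757) = 2480.80 + 292.50 + 378.50 = 3151.80
4. 1.4(1772) + 1.75(757) + 0.75(585) = 2480.80 + 1324.75 + 438.75 = 4244.30
The largest value is 4244.30 plf from combination 4.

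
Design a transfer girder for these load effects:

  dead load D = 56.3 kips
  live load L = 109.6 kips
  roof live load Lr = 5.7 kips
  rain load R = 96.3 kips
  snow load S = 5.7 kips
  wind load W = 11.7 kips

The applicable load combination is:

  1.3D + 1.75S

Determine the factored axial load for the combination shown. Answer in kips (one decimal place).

1.3(56.3) + 1.75(5.7) = 83.2
P_u = 83.2 kips.

83.2 kips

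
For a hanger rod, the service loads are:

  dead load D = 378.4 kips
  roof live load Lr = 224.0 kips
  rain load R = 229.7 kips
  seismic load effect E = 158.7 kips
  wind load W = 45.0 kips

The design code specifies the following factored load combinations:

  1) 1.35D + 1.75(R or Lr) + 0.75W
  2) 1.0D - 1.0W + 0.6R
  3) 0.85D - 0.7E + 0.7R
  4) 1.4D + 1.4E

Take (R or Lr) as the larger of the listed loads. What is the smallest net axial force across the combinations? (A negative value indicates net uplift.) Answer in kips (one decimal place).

(R or Lr) → R = 229.7 kips.
1) 1.35(378.4) + 1.75(229.7) + 0.75(45.0) = 510.8 + 402.0 + 33.8 = 946.6
2) 1.0(378.4) - 1.0(45.0) + 0.6(229.7) = 378.4 - 45.0 + 137.8 = 471.2
3) 0.85(378.4) - 0.7(158.7) + 0.7(229.7) = 321.6 - 111.1 + 160.8 = 371.3
4) 1.4(378.4) + 1.4(158.7) = 751.9
Combination 3 gives the minimum: 371.3 kips.

371.3 kips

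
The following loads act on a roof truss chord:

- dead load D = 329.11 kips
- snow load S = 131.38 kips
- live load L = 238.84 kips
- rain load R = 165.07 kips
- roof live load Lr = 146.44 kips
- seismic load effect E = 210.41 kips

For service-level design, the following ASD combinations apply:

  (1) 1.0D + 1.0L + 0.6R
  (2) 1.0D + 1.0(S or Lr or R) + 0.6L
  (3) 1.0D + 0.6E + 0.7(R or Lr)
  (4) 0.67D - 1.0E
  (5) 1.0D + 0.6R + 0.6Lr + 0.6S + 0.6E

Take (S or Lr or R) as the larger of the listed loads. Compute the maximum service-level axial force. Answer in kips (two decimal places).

721.09 kips

(S or Lr or R) → R = 165.07 kips; (R or Lr) → R = 165.07 kips.
(1) 1.0(329.11) + 1.0(238.84) + 0.6(165.07) = 329.11 + 238.84 + 99.04 = 666.99
(2) 1.0(329.11) + 1.0(165.07) + 0.6(238.84) = 329.11 + 165.07 + 143.30 = 637.48
(3) 1.0(329.11) + 0.6(210.41) + 0.7(165.07) = 329.11 + 126.25 + 115.55 = 570.91
(4) 0.67(329.11) - 1.0(210.41) = 220.50 - 210.41 = 10.09
(5) 1.0(329.11) + 0.6(165.07) + 0.6(146.44) + 0.6(131.38) + 0.6(210.41) = 329.11 + 99.04 + 87.86 + 78.83 + 126.25 = 721.09
Maximum is from combination 5.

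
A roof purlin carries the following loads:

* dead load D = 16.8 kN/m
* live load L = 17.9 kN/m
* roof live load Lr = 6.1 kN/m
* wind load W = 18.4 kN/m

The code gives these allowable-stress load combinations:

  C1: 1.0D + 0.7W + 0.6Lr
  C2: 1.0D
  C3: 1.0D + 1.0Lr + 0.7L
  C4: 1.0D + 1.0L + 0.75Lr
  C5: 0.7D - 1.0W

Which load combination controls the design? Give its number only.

Combination 4

C1: 1.0(16.8) + 0.7(18.4) + 0.6(6.1) = 16.80 + 12.88 + 3.66 = 33.34
C2: 1.0(16.8) = 16.80
C3: 1.0(16.8) + 1.0(6.1) + 0.7(17.9) = 16.80 + 6.10 + 12.53 = 35.43
C4: 1.0(16.8) + 1.0(17.9) + 0.75(6.1) = 16.80 + 17.90 + 4.58 = 39.28
C5: 0.7(16.8) - 1.0(18.4) = 11.76 - 18.40 = -6.64
The largest value is 39.28 kN/m from combination 4.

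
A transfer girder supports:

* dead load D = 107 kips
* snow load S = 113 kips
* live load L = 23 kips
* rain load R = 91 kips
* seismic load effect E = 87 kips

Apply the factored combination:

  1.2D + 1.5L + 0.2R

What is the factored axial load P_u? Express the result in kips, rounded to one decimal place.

181.1 kips

1.2(107) + 1.5(23) + 0.2(91) = 128.4 + 34.5 + 18.2 = 181.1
P_u = 181.1 kips.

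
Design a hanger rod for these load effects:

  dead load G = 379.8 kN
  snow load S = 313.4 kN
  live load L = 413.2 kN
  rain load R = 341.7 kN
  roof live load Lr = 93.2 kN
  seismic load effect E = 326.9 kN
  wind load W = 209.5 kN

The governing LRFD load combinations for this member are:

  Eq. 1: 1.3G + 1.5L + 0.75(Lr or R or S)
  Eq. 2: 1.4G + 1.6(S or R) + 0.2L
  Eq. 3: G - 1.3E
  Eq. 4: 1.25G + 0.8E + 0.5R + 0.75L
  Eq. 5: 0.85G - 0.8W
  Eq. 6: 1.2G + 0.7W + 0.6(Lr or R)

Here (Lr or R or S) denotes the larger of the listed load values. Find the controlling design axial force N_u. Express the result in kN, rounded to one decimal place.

(Lr or R or S) → R = 341.7 kN; (S or R) → R = 341.7 kN; (Lr or R) → R = 341.7 kN.
Eq. 1: 1.3(379.8) + 1.5(413.2) + 0.75(341.7) = 1369.8
Eq. 2: 1.4(379.8) + 1.6(341.7) + 0.2(413.2) = 1161.1
Eq. 3: 1.0(379.8) - 1.3(326.9) = -45.2
Eq. 4: 1.25(379.8) + 0.8(326.9) + 0.5(341.7) + 0.75(413.2) = 1217.0
Eq. 5: 0.85(379.8) - 0.8(209.5) = 155.2
Eq. 6: 1.2(379.8) + 0.7(209.5) + 0.6(341.7) = 807.4
Combination 1 governs: N_u = 1369.8 kN.

1369.8 kN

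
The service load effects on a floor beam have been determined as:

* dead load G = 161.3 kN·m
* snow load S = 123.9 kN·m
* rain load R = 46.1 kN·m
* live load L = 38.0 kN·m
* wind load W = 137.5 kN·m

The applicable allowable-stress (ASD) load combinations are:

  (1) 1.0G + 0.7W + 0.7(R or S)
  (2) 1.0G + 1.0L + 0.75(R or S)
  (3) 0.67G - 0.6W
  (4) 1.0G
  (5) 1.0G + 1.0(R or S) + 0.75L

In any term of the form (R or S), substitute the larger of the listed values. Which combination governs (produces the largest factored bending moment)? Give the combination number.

Combination 1

(R or S) → S = 123.9 kN·m.
(1) 1.0(161.3) + 0.7(137.5) + 0.7(123.9) = 344.3
(2) 1.0(161.3) + 1.0(38.0) + 0.75(123.9) = 292.2
(3) 0.67(161.3) - 0.6(137.5) = 25.6
(4) 1.0(161.3) = 161.3
(5) 1.0(161.3) + 1.0(123.9) + 0.75(38.0) = 313.7
The largest value is 344.3 kN·m from combination 1.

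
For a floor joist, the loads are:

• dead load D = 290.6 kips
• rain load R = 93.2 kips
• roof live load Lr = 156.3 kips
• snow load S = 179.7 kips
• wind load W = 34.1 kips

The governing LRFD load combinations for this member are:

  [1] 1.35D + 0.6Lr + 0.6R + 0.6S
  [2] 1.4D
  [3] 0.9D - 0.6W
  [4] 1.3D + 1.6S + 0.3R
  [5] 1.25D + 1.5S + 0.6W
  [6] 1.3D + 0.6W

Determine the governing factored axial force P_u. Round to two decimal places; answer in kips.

693.26 kips

[1] 1.35(290.6) + 0.6(156.3) + 0.6(93.2) + 0.6(179.7) = 649.83
[2] 1.4(290.6) = 406.84
[3] 0.9(290.6) - 0.6(34.1) = 241.08
[4] 1.3(290.6) + 1.6(179.7) + 0.3(93.2) = 693.26
[5] 1.25(290.6) + 1.5(179.7) + 0.6(34.1) = 653.26
[6] 1.3(290.6) + 0.6(34.1) = 398.24
Combination 4 governs: P_u = 693.26 kips.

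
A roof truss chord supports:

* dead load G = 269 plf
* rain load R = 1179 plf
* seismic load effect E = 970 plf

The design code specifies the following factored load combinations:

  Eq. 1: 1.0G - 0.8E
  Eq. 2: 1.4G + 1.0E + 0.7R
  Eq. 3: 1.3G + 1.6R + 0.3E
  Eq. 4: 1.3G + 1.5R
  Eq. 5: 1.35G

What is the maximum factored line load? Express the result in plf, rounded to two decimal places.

Eq. 1: 1.0(269) - 0.8(970) = 269.00 - 776.00 = -507.00
Eq. 2: 1.4(269) + 1.0(970) + 0.7(1179) = 376.60 + 970.00 + 825.30 = 2171.90
Eq. 3: 1.3(269) + 1.6(1179) + 0.3(970) = 349.70 + 1886.40 + 291.00 = 2527.10
Eq. 4: 1.3(269) + 1.5(1179) = 349.70 + 1768.50 = 2118.20
Eq. 5: 1.35(269) = 363.15
Maximum is from combination 3.

2527.10 plf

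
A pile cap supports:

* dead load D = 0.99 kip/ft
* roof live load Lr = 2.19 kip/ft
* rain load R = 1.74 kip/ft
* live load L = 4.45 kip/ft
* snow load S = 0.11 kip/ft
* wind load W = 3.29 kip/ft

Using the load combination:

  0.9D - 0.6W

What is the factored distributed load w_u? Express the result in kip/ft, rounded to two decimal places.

-1.08 kip/ft

0.9(0.99) - 0.6(3.29) = 0.89 - 1.97 = -1.08
w_u = -1.08 kip/ft.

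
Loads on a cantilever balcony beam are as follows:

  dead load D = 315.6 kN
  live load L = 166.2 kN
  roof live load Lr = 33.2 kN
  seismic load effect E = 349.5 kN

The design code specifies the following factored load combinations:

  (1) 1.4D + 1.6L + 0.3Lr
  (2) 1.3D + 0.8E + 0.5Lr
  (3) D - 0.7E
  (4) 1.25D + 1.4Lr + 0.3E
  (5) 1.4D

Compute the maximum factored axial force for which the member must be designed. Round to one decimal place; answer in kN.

(1) 1.4(315.6) + 1.6(166.2) + 0.3(33.2) = 441.8 + 265.9 + 10.0 = 717.7
(2) 1.3(315.6) + 0.8(349.5) + 0.5(33.2) = 410.3 + 279.6 + 16.6 = 706.5
(3) 1.0(315.6) - 0.7(349.5) = 71.0
(4) 1.25(315.6) + 1.4(33.2) + 0.3(349.5) = 545.8
(5) 1.4(315.6) = 441.8
Combination 1 governs: N_u = 717.7 kN.

717.7 kN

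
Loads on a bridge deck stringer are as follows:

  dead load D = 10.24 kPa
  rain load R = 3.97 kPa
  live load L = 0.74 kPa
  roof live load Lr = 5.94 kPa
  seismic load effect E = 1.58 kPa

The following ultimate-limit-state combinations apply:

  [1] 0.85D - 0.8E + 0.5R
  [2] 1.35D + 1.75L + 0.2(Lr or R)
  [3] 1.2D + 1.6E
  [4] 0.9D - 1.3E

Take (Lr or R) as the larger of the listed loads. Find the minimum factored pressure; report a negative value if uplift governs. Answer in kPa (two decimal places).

7.16 kPa

(Lr or R) → Lr = 5.94 kPa.
[1] 0.85(10.24) - 0.8(1.58) + 0.5(3.97) = 8.70 - 1.26 + 1.99 = 9.43
[2] 1.35(10.24) + 1.75(0.74) + 0.2(5.94) = 13.82 + 1.30 + 1.19 = 16.31
[3] 1.2(10.24) + 1.6(1.58) = 12.29 + 2.53 = 14.82
[4] 0.9(10.24) - 1.3(1.58) = 7.16
Combination 4 gives the minimum: 7.16 kPa.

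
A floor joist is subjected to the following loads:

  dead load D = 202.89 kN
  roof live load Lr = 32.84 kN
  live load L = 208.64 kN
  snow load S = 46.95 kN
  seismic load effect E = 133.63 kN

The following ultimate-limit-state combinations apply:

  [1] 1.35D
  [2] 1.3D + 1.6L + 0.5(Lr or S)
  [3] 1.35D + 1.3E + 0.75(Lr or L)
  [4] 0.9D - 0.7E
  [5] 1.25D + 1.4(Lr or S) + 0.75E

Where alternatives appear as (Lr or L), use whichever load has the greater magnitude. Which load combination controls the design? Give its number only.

(Lr or S) → S = 46.95 kN; (Lr or L) → L = 208.64 kN.
[1] 1.35(202.89) = 273.90
[2] 1.3(202.89) + 1.6(208.64) + 0.5(46.95) = 621.06
[3] 1.35(202.89) + 1.3(133.63) + 0.75(208.64) = 604.10
[4] 0.9(202.89) - 0.7(133.63) = 89.06
[5] 1.25(202.89) + 1.4(46.95) + 0.75(133.63) = 419.57
The largest value is 621.06 kN from combination 2.

Combination 2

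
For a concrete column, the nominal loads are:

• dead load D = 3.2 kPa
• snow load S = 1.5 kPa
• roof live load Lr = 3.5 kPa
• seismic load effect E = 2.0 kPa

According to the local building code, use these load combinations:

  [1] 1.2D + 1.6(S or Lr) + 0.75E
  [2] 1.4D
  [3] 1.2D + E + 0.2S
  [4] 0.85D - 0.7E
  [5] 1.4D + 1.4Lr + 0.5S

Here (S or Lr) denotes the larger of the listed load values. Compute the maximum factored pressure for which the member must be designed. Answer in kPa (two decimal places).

10.94 kPa

(S or Lr) → Lr = 3.5 kPa.
[1] 1.2(3.2) + 1.6(3.5) + 0.75(2.0) = 10.94
[2] 1.4(3.2) = 4.48
[3] 1.2(3.2) + 1.0(2.0) + 0.2(1.5) = 6.14
[4] 0.85(3.2) - 0.7(2.0) = 1.32
[5] 1.4(3.2) + 1.4(3.5) + 0.5(1.5) = 10.13
Combination 1 governs: p_u = 10.94 kPa.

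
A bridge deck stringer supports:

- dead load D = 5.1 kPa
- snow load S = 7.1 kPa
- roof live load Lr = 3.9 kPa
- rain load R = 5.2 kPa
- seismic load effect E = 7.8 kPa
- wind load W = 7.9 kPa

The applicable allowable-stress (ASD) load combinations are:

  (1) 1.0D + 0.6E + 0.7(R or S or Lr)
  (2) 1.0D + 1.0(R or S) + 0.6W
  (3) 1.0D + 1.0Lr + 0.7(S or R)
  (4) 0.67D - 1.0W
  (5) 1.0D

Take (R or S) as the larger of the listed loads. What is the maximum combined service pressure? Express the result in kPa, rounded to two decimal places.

16.94 kPa

(R or S or Lr) → S = 7.1 kPa; (R or S) → S = 7.1 kPa; (S or R) → S = 7.1 kPa.
(1) 1.0(5.1) + 0.6(7.8) + 0.7(7.1) = 5.10 + 4.68 + 4.97 = 14.75
(2) 1.0(5.1) + 1.0(7.1) + 0.6(7.9) = 5.10 + 7.10 + 4.74 = 16.94
(3) 1.0(5.1) + 1.0(3.9) + 0.7(7.1) = 5.10 + 3.90 + 4.97 = 13.97
(4) 0.67(5.1) - 1.0(7.9) = 3.42 - 7.90 = -4.48
(5) 1.0(5.1) = 5.10
Maximum is from combination 2.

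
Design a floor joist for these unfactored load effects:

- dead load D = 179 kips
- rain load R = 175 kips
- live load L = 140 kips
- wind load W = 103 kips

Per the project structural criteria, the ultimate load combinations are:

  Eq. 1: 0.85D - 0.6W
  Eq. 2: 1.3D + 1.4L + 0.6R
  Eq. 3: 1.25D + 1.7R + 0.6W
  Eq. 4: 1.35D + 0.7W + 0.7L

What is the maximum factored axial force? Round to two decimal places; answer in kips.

Eq. 1: 0.85(179) - 0.6(103) = 90.35
Eq. 2: 1.3(179) + 1.4(140) + 0.6(175) = 533.70
Eq. 3: 1.25(179) + 1.7(175) + 0.6(103) = 583.05
Eq. 4: 1.35(179) + 0.7(103) + 0.7(140) = 411.75
The controlling combination is 3, giving 583.05 kips.

583.05 kips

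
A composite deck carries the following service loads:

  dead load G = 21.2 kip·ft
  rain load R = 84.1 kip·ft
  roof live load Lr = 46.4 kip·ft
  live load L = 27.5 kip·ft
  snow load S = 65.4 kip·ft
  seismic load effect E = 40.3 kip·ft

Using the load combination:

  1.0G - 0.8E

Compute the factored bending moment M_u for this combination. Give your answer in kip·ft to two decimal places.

-11.04 kip·ft

1.0(21.2) - 0.8(40.3) = 21.20 - 32.24 = -11.04
M_u = -11.04 kip·ft.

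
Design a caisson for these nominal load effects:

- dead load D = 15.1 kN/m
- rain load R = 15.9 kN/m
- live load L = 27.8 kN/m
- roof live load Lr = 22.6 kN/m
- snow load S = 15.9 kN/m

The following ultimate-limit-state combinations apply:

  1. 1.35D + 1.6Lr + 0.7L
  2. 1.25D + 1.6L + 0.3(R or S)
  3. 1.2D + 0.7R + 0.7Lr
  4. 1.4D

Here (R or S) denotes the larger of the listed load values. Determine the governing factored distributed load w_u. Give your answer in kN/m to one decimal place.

(R or S) → R = 15.9 kN/m.
1. 1.35(15.1) + 1.6(22.6) + 0.7(27.8) = 76.0
2. 1.25(15.1) + 1.6(27.8) + 0.3(15.9) = 68.1
3. 1.2(15.1) + 0.7(15.9) + 0.7(22.6) = 45.1
4. 1.4(15.1) = 21.1
Maximum is from combination 1.

76.0 kN/m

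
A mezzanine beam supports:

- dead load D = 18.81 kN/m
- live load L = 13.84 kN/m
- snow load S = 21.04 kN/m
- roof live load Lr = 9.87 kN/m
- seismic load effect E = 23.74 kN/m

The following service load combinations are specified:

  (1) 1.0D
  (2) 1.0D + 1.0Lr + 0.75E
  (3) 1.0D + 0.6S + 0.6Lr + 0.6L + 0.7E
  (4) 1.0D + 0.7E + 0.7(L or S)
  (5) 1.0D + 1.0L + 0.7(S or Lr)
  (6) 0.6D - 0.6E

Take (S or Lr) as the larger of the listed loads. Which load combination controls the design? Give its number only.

Combination 3

(L or S) → S = 21.04 kN/m; (S or Lr) → S = 21.04 kN/m.
(1) 1.0(18.81) = 18.81
(2) 1.0(18.81) + 1.0(9.87) + 0.75(23.74) = 18.81 + 9.87 + 17.81 = 46.49
(3) 1.0(18.81) + 0.6(21.04) + 0.6(9.87) + 0.6(13.84) + 0.7(23.74) = 62.28
(4) 1.0(18.81) + 0.7(23.74) + 0.7(21.04) = 18.81 + 16.62 + 14.73 = 50.16
(5) 1.0(18.81) + 1.0(13.84) + 0.7(21.04) = 18.81 + 13.84 + 14.73 = 47.38
(6) 0.6(18.81) - 0.6(23.74) = -2.96
The largest value is 62.28 kN/m from combination 3.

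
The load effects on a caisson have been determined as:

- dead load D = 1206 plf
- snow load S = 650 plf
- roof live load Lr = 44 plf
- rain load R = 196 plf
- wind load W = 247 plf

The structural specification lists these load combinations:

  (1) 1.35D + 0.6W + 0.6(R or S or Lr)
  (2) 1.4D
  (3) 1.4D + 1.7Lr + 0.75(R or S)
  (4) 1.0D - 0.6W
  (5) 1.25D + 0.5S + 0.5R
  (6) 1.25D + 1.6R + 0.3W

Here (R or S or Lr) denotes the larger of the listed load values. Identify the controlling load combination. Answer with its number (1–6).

(R or S or Lr) → S = 650 plf; (R or S) → S = 650 plf.
(1) 1.35(1206) + 0.6(247) + 0.6(650) = 1628.10 + 148.20 + 390.00 = 2166.30
(2) 1.4(1206) = 1688.40
(3) 1.4(1206) + 1.7(44) + 0.75(650) = 1688.40 + 74.80 + 487.50 = 2250.70
(4) 1.0(1206) - 0.6(247) = 1206.00 - 148.20 = 1057.80
(5) 1.25(1206) + 0.5(650) + 0.5(196) = 1507.50 + 325.00 + 98.00 = 1930.50
(6) 1.25(1206) + 1.6(196) + 0.3(247) = 1507.50 + 313.60 + 74.10 = 1895.20
The largest value is 2250.70 plf from combination 3.

Combination 3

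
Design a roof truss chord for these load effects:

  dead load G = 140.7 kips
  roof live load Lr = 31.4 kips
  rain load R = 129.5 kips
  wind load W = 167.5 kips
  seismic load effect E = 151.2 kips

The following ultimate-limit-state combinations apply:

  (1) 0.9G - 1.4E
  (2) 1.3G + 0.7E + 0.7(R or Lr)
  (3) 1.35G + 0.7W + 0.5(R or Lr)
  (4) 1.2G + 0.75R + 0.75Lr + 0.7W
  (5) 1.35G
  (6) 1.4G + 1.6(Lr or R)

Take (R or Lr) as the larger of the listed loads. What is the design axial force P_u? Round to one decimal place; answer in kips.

(R or Lr) → R = 129.5 kips; (Lr or R) → R = 129.5 kips.
(1) 0.9(140.7) - 1.4(151.2) = 126.6 - 211.7 = -85.1
(2) 1.3(140.7) + 0.7(151.2) + 0.7(129.5) = 182.9 + 105.8 + 90.7 = 379.4
(3) 1.35(140.7) + 0.7(167.5) + 0.5(129.5) = 371.9
(4) 1.2(140.7) + 0.75(129.5) + 0.75(31.4) + 0.7(167.5) = 168.8 + 97.1 + 23.6 + 117.3 = 406.8
(5) 1.35(140.7) = 189.9
(6) 1.4(140.7) + 1.6(129.5) = 197.0 + 207.2 = 404.2
The controlling combination is 4, giving 406.8 kips.

406.8 kips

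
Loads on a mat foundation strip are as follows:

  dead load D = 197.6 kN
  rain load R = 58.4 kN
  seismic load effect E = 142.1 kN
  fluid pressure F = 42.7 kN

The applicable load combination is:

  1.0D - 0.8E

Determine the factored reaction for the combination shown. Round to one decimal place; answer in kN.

1.0(197.6) - 0.8(142.1) = 83.9
V_u = 83.9 kN.

83.9 kN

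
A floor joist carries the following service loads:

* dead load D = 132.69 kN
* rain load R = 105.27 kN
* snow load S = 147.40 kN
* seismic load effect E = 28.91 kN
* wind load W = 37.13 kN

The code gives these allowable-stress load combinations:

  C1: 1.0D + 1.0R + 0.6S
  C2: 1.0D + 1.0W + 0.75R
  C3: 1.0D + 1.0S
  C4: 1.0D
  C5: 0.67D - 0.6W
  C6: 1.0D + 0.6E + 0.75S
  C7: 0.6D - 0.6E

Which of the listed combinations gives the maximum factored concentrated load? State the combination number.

Combination 1

C1: 1.0(132.69) + 1.0(105.27) + 0.6(147.40) = 326.40
C2: 1.0(132.69) + 1.0(37.13) + 0.75(105.27) = 248.77
C3: 1.0(132.69) + 1.0(147.40) = 280.09
C4: 1.0(132.69) = 132.69
C5: 0.67(132.69) - 0.6(37.13) = 66.62
C6: 1.0(132.69) + 0.6(28.91) + 0.75(147.40) = 260.59
C7: 0.6(132.69) - 0.6(28.91) = 62.27
The largest value is 326.40 kN from combination 1.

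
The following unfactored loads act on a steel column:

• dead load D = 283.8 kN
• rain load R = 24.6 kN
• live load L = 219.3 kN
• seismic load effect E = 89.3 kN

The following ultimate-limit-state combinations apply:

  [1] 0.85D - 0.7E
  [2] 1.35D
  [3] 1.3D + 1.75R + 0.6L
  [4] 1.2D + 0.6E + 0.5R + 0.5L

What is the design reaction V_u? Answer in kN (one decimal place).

543.6 kN

[1] 0.85(283.8) - 0.7(89.3) = 178.7
[2] 1.35(283.8) = 383.1
[3] 1.3(283.8) + 1.75(24.6) + 0.6(219.3) = 543.6
[4] 1.2(283.8) + 0.6(89.3) + 0.5(24.6) + 0.5(219.3) = 516.1
The controlling combination is 3, giving 543.6 kN.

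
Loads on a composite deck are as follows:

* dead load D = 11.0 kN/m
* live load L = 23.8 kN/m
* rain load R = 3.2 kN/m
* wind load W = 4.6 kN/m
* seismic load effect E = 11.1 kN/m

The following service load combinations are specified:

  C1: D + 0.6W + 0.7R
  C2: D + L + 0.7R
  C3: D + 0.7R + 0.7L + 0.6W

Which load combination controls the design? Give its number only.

Combination 2

C1: 1.0(11.0) + 0.6(4.6) + 0.7(3.2) = 11.00 + 2.76 + 2.24 = 16.00
C2: 1.0(11.0) + 1.0(23.8) + 0.7(3.2) = 11.00 + 23.80 + 2.24 = 37.04
C3: 1.0(11.0) + 0.7(3.2) + 0.7(23.8) + 0.6(4.6) = 11.00 + 2.24 + 16.66 + 2.76 = 32.66
The largest value is 37.04 kN/m from combination 2.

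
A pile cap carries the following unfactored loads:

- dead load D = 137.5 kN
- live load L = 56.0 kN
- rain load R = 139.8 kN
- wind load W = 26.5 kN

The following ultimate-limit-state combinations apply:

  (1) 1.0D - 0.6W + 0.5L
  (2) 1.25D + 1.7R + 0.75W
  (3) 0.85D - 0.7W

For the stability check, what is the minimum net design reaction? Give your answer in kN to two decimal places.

98.33 kN

(1) 1.0(137.5) - 0.6(26.5) + 0.5(56.0) = 137.50 - 15.90 + 28.00 = 149.60
(2) 1.25(137.5) + 1.7(139.8) + 0.75(26.5) = 429.41
(3) 0.85(137.5) - 0.7(26.5) = 116.88 - 18.55 = 98.33
Combination 3 gives the minimum: 98.33 kN.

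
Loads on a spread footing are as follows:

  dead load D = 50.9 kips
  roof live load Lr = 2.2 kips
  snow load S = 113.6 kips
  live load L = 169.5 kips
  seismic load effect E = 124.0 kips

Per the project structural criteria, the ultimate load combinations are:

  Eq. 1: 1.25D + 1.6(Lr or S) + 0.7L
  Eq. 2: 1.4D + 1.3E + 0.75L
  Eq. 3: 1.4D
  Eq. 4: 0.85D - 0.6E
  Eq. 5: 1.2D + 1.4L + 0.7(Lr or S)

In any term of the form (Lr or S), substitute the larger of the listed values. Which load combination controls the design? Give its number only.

Combination 5

(Lr or S) → S = 113.6 kips.
Eq. 1: 1.25(50.9) + 1.6(113.6) + 0.7(169.5) = 63.63 + 181.76 + 118.65 = 364.04
Eq. 2: 1.4(50.9) + 1.3(124.0) + 0.75(169.5) = 71.26 + 161.20 + 127.13 = 359.59
Eq. 3: 1.4(50.9) = 71.26
Eq. 4: 0.85(50.9) - 0.6(124.0) = -31.14
Eq. 5: 1.2(50.9) + 1.4(169.5) + 0.7(113.6) = 61.08 + 237.30 + 79.52 = 377.90
The largest value is 377.90 kips from combination 5.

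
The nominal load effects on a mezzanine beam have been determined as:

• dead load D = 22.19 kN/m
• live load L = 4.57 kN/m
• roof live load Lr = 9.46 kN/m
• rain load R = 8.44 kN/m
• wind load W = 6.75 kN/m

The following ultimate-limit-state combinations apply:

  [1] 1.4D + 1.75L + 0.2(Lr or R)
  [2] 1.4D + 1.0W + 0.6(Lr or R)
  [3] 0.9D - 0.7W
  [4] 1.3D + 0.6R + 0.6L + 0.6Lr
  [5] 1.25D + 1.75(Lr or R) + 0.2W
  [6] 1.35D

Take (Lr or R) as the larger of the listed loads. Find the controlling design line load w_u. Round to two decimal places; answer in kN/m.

(Lr or R) → Lr = 9.46 kN/m.
[1] 1.4(22.19) + 1.75(4.57) + 0.2(9.46) = 31.07 + 8.00 + 1.89 = 40.96
[2] 1.4(22.19) + 1.0(6.75) + 0.6(9.46) = 43.49
[3] 0.9(22.19) - 0.7(6.75) = 15.25
[4] 1.3(22.19) + 0.6(8.44) + 0.6(4.57) + 0.6(9.46) = 28.85 + 5.06 + 2.74 + 5.68 = 42.33
[5] 1.25(22.19) + 1.75(9.46) + 0.2(6.75) = 45.64
[6] 1.35(22.19) = 29.96
Maximum is from combination 5.

45.64 kN/m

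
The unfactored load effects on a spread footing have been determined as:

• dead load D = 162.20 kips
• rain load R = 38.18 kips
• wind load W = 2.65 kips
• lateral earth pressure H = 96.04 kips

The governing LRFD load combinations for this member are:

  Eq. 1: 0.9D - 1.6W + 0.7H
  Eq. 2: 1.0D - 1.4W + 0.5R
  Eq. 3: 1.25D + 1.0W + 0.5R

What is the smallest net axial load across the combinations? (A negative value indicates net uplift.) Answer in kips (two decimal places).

177.58 kips

Eq. 1: 0.9(162.20) - 1.6(2.65) + 0.7(96.04) = 145.98 - 4.24 + 67.23 = 208.97
Eq. 2: 1.0(162.20) - 1.4(2.65) + 0.5(38.18) = 162.20 - 3.71 + 19.09 = 177.58
Eq. 3: 1.25(162.20) + 1.0(2.65) + 0.5(38.18) = 202.75 + 2.65 + 19.09 = 224.49
Combination 2 gives the minimum: 177.58 kips.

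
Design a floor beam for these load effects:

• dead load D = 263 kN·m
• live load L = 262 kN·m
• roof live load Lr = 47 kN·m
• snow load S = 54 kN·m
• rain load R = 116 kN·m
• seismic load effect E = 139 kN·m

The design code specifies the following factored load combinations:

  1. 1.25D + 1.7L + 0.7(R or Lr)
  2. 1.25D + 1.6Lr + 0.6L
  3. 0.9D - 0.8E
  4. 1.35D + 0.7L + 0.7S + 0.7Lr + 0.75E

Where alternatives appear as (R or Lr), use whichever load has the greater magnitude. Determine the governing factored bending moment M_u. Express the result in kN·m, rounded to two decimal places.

855.35 kN·m

(R or Lr) → R = 116 kN·m.
1. 1.25(263) + 1.7(262) + 0.7(116) = 855.35
2. 1.25(263) + 1.6(47) + 0.6(262) = 561.15
3. 0.9(263) - 0.8(139) = 125.50
4. 1.35(263) + 0.7(262) + 0.7(54) + 0.7(47) + 0.75(139) = 713.40
Maximum is from combination 1.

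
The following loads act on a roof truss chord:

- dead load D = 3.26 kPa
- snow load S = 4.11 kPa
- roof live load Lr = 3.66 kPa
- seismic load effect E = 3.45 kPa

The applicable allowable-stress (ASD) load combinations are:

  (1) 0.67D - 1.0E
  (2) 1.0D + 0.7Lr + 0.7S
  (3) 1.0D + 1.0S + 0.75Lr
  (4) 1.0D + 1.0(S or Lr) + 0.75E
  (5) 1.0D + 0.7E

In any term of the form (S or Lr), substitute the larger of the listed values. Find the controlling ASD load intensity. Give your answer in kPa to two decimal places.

10.12 kPa

(S or Lr) → S = 4.11 kPa.
(1) 0.67(3.26) - 1.0(3.45) = 2.18 - 3.45 = -1.27
(2) 1.0(3.26) + 0.7(3.66) + 0.7(4.11) = 3.26 + 2.56 + 2.88 = 8.70
(3) 1.0(3.26) + 1.0(4.11) + 0.75(3.66) = 3.26 + 4.11 + 2.75 = 10.12
(4) 1.0(3.26) + 1.0(4.11) + 0.75(3.45) = 3.26 + 4.11 + 2.59 = 9.96
(5) 1.0(3.26) + 0.7(3.45) = 3.26 + 2.42 = 5.68
Maximum is from combination 3.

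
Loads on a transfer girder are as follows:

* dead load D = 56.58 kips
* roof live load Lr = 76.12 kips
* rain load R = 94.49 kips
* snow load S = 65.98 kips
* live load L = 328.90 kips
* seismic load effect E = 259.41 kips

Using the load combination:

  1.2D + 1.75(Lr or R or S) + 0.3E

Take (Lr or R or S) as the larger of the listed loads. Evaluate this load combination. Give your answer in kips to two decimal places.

311.08 kips

(Lr or R or S) → R = 94.49 kips.
1.2(56.58) + 1.75(94.49) + 0.3(259.41) = 67.90 + 165.36 + 77.82 = 311.08
P_u = 311.08 kips.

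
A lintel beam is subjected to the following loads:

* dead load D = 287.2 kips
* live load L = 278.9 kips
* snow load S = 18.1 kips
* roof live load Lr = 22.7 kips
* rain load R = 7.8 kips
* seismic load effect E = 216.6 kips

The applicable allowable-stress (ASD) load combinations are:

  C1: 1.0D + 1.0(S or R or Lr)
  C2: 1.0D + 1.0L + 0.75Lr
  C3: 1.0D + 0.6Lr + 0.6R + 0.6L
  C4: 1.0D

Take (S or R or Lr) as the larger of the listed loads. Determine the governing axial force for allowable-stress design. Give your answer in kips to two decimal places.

(S or R or Lr) → Lr = 22.7 kips.
C1: 1.0(287.2) + 1.0(22.7) = 287.20 + 22.70 = 309.90
C2: 1.0(287.2) + 1.0(278.9) + 0.75(22.7) = 287.20 + 278.90 + 17.03 = 583.13
C3: 1.0(287.2) + 0.6(22.7) + 0.6(7.8) + 0.6(278.9) = 287.20 + 13.62 + 4.68 + 167.34 = 472.84
C4: 1.0(287.2) = 287.20
Combination 2 governs: P = 583.13 kips.

583.13 kips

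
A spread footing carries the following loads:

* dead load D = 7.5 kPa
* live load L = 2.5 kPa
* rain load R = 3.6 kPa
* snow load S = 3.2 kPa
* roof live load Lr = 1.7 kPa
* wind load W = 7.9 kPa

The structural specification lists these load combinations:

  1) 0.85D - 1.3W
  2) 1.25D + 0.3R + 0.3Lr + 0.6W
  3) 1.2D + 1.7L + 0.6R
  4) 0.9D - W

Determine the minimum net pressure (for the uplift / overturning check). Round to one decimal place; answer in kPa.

1) 0.85(7.5) - 1.3(7.9) = 6.4 - 10.3 = -3.9
2) 1.25(7.5) + 0.3(3.6) + 0.3(1.7) + 0.6(7.9) = 9.4 + 1.1 + 0.5 + 4.7 = 15.7
3) 1.2(7.5) + 1.7(2.5) + 0.6(3.6) = 15.4
4) 0.9(7.5) - 1.0(7.9) = -1.2
Combination 1 gives the minimum: -3.9 kPa.

-3.9 kPa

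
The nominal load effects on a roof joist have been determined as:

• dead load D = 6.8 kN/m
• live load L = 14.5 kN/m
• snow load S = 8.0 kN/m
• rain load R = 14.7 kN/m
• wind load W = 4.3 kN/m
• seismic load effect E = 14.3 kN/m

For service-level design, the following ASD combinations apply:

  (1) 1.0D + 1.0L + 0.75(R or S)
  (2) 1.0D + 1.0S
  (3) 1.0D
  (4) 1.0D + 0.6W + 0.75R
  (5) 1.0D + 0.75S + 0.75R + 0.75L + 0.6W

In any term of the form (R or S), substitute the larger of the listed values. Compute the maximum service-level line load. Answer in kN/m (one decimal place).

37.3 kN/m

(R or S) → R = 14.7 kN/m.
(1) 1.0(6.8) + 1.0(14.5) + 0.75(14.7) = 6.8 + 14.5 + 11.0 = 32.3
(2) 1.0(6.8) + 1.0(8.0) = 6.8 + 8.0 = 14.8
(3) 1.0(6.8) = 6.8
(4) 1.0(6.8) + 0.6(4.3) + 0.75(14.7) = 6.8 + 2.6 + 11.0 = 20.4
(5) 1.0(6.8) + 0.75(8.0) + 0.75(14.7) + 0.75(14.5) + 0.6(4.3) = 6.8 + 6.0 + 11.0 + 10.9 + 2.6 = 37.3
The controlling combination is 5, giving 37.3 kN/m.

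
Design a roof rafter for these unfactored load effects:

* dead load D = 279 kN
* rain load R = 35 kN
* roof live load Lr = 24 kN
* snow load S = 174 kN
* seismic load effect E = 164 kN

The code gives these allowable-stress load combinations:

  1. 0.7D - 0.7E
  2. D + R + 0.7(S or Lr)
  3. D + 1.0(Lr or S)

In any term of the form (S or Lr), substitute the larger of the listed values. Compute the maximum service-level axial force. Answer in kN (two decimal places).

(S or Lr) → S = 174 kN; (Lr or S) → S = 174 kN.
1. 0.7(279) - 0.7(164) = 80.50
2. 1.0(279) + 1.0(35) + 0.7(174) = 435.80
3. 1.0(279) + 1.0(174) = 453.00
Combination 3 governs: N = 453.00 kN.

453.00 kN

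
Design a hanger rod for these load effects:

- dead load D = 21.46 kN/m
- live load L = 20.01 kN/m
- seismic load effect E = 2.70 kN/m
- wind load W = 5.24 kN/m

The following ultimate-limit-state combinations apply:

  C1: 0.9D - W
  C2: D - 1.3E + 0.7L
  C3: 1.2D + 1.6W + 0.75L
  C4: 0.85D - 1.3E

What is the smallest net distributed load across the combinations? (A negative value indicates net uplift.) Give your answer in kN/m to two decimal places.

C1: 0.9(21.46) - 1.0(5.24) = 14.07
C2: 1.0(21.46) - 1.3(2.70) + 0.7(20.01) = 31.96
C3: 1.2(21.46) + 1.6(5.24) + 0.75(20.01) = 49.14
C4: 0.85(21.46) - 1.3(2.70) = 14.73
Combination 1 gives the minimum: 14.07 kN/m.

14.07 kN/m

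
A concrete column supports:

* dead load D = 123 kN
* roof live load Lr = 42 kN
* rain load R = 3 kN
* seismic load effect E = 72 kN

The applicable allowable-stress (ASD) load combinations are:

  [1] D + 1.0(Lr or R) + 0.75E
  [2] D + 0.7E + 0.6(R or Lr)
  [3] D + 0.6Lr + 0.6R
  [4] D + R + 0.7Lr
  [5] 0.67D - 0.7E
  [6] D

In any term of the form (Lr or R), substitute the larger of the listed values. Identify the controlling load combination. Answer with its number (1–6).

Combination 1

(Lr or R) → Lr = 42 kN; (R or Lr) → Lr = 42 kN.
[1] 1.0(123) + 1.0(42) + 0.75(72) = 123.0 + 42.0 + 54.0 = 219.0
[2] 1.0(123) + 0.7(72) + 0.6(42) = 123.0 + 50.4 + 25.2 = 198.6
[3] 1.0(123) + 0.6(42) + 0.6(3) = 123.0 + 25.2 + 1.8 = 150.0
[4] 1.0(123) + 1.0(3) + 0.7(42) = 123.0 + 3.0 + 29.4 = 155.4
[5] 0.67(123) - 0.7(72) = 82.4 - 50.4 = 32.0
[6] 1.0(123) = 123.0
The largest value is 219.0 kN from combination 1.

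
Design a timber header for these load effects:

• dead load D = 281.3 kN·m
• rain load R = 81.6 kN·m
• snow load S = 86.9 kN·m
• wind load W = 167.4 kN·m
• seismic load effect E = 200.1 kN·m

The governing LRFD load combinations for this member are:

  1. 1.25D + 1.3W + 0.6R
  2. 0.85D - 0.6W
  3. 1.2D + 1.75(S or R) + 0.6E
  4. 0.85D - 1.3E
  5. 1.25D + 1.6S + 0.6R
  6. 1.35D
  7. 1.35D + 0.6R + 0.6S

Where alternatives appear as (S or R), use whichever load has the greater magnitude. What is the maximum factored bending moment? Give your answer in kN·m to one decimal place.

(S or R) → S = 86.9 kN·m.
1. 1.25(281.3) + 1.3(167.4) + 0.6(81.6) = 351.6 + 217.6 + 49.0 = 618.2
2. 0.85(281.3) - 0.6(167.4) = 239.1 - 100.4 = 138.7
3. 1.2(281.3) + 1.75(86.9) + 0.6(200.1) = 609.7
4. 0.85(281.3) - 1.3(200.1) = 239.1 - 260.1 = -21.0
5. 1.25(281.3) + 1.6(86.9) + 0.6(81.6) = 351.6 + 139.0 + 49.0 = 539.6
6. 1.35(281.3) = 379.8
7. 1.35(281.3) + 0.6(81.6) + 0.6(86.9) = 379.8 + 49.0 + 52.1 = 480.9
The controlling combination is 1, giving 618.2 kN·m.

618.2 kN·m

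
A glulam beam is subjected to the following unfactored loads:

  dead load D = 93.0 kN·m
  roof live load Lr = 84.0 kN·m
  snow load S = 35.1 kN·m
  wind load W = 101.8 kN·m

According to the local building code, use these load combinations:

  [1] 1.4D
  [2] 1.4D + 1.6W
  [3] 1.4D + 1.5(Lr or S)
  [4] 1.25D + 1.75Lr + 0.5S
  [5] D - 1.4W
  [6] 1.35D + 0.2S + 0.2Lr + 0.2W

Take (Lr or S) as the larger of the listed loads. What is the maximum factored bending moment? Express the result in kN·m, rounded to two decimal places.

(Lr or S) → Lr = 84.0 kN·m.
[1] 1.4(93.0) = 130.20
[2] 1.4(93.0) + 1.6(101.8) = 130.20 + 162.88 = 293.08
[3] 1.4(93.0) + 1.5(84.0) = 130.20 + 126.00 = 256.20
[4] 1.25(93.0) + 1.75(84.0) + 0.5(35.1) = 116.25 + 147.00 + 17.55 = 280.80
[5] 1.0(93.0) - 1.4(101.8) = 93.00 - 142.52 = -49.52
[6] 1.35(93.0) + 0.2(35.1) + 0.2(84.0) + 0.2(101.8) = 125.55 + 7.02 + 16.80 + 20.36 = 169.73
Maximum is from combination 2.

293.08 kN·m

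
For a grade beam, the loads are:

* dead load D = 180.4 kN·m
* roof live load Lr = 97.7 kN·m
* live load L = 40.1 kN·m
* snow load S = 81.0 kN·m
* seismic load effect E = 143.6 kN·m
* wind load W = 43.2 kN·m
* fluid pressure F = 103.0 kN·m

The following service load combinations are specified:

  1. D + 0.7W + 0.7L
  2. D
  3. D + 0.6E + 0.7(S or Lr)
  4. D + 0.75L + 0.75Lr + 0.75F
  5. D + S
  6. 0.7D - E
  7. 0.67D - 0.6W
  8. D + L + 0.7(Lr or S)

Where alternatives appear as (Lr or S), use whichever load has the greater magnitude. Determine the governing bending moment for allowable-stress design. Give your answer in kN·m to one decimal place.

(S or Lr) → Lr = 97.7 kN·m; (Lr or S) → Lr = 97.7 kN·m.
1. 1.0(180.4) + 0.7(43.2) + 0.7(40.1) = 180.4 + 30.2 + 28.1 = 238.7
2. 1.0(180.4) = 180.4
3. 1.0(180.4) + 0.6(143.6) + 0.7(97.7) = 180.4 + 86.2 + 68.4 = 335.0
4. 1.0(180.4) + 0.75(40.1) + 0.75(97.7) + 0.75(103.0) = 361.0
5. 1.0(180.4) + 1.0(81.0) = 180.4 + 81.0 = 261.4
6. 0.7(180.4) - 1.0(143.6) = 126.3 - 143.6 = -17.3
7. 0.67(180.4) - 0.6(43.2) = 94.9
8. 1.0(180.4) + 1.0(40.1) + 0.7(97.7) = 180.4 + 40.1 + 68.4 = 288.9
Maximum is from combination 4.

361.0 kN·m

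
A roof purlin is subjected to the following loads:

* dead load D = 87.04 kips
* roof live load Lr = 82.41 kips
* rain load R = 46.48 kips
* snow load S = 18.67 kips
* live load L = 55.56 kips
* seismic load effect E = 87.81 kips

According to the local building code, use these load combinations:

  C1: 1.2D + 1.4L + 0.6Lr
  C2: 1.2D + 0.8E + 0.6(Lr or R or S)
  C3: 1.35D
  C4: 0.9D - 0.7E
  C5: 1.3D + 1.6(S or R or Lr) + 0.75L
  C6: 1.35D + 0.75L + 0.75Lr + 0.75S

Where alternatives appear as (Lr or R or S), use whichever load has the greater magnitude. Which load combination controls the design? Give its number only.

Combination 5

(Lr or R or S) → Lr = 82.41 kips; (S or R or Lr) → Lr = 82.41 kips.
C1: 1.2(87.04) + 1.4(55.56) + 0.6(82.41) = 104.45 + 77.78 + 49.45 = 231.68
C2: 1.2(87.04) + 0.8(87.81) + 0.6(82.41) = 224.14
C3: 1.35(87.04) = 117.50
C4: 0.9(87.04) - 0.7(87.81) = 78.34 - 61.47 = 16.87
C5: 1.3(87.04) + 1.6(82.41) + 0.75(55.56) = 113.15 + 131.86 + 41.67 = 286.68
C6: 1.35(87.04) + 0.75(55.56) + 0.75(82.41) + 0.75(18.67) = 117.50 + 41.67 + 61.81 + 14.00 = 234.98
The largest value is 286.68 kips from combination 5.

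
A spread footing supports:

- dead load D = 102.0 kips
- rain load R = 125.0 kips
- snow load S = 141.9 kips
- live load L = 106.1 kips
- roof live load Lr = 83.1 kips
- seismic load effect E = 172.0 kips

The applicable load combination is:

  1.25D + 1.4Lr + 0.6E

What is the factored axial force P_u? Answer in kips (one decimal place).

347.0 kips

1.25(102.0) + 1.4(83.1) + 0.6(172.0) = 127.5 + 116.3 + 103.2 = 347.0
P_u = 347.0 kips.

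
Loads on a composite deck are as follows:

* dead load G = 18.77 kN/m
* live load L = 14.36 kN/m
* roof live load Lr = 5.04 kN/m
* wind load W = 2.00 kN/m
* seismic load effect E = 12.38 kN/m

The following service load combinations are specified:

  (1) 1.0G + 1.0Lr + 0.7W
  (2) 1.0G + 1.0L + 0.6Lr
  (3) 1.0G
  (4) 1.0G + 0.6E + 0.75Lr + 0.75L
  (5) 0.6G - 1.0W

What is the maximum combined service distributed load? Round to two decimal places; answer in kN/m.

(1) 1.0(18.77) + 1.0(5.04) + 0.7(2.00) = 18.77 + 5.04 + 1.40 = 25.21
(2) 1.0(18.77) + 1.0(14.36) + 0.6(5.04) = 18.77 + 14.36 + 3.02 = 36.15
(3) 1.0(18.77) = 18.77
(4) 1.0(18.77) + 0.6(12.38) + 0.75(5.04) + 0.75(14.36) = 18.77 + 7.43 + 3.78 + 10.77 = 40.75
(5) 0.6(18.77) - 1.0(2.00) = 11.26 - 2.00 = 9.26
Combination 4 governs: w = 40.75 kN/m.

40.75 kN/m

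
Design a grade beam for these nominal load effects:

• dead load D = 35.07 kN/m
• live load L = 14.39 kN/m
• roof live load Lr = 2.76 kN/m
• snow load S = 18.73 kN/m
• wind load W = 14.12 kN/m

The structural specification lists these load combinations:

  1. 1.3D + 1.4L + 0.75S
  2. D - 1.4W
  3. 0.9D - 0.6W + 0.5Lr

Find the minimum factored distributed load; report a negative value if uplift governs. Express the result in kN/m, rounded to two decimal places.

1. 1.3(35.07) + 1.4(14.39) + 0.75(18.73) = 79.78
2. 1.0(35.07) - 1.4(14.12) = 35.07 - 19.77 = 15.30
3. 0.9(35.07) - 0.6(14.12) + 0.5(2.76) = 31.56 - 8.47 + 1.38 = 24.47
Combination 2 gives the minimum: 15.30 kN/m.

15.30 kN/m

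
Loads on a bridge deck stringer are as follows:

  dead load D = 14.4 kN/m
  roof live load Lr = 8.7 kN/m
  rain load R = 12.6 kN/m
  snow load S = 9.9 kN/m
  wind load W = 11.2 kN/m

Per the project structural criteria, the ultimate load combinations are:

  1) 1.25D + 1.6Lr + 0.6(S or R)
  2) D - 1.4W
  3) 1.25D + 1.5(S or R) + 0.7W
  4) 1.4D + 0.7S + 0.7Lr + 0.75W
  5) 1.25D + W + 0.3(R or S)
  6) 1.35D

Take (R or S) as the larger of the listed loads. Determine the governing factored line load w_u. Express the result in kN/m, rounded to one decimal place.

(S or R) → R = 12.6 kN/m; (R or S) → R = 12.6 kN/m.
1) 1.25(14.4) + 1.6(8.7) + 0.6(12.6) = 39.5
2) 1.0(14.4) - 1.4(11.2) = -1.3
3) 1.25(14.4) + 1.5(12.6) + 0.7(11.2) = 44.7
4) 1.4(14.4) + 0.7(9.9) + 0.7(8.7) + 0.75(11.2) = 41.6
5) 1.25(14.4) + 1.0(11.2) + 0.3(12.6) = 33.0
6) 1.35(14.4) = 19.4
The controlling combination is 3, giving 44.7 kN/m.

44.7 kN/m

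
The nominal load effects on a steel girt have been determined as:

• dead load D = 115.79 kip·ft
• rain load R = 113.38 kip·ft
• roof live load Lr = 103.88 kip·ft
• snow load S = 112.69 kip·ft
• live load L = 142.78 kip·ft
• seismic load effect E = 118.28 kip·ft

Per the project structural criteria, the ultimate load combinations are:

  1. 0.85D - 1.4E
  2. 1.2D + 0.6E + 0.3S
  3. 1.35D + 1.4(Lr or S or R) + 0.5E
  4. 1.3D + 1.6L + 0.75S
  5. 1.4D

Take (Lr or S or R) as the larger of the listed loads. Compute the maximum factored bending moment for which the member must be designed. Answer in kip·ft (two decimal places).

(Lr or S or R) → R = 113.38 kip·ft.
1. 0.85(115.79) - 1.4(118.28) = 98.42 - 165.59 = -67.17
2. 1.2(115.79) + 0.6(118.28) + 0.3(112.69) = 243.72
3. 1.35(115.79) + 1.4(113.38) + 0.5(118.28) = 156.32 + 158.73 + 59.14 = 374.19
4. 1.3(115.79) + 1.6(142.78) + 0.75(112.69) = 463.49
5. 1.4(115.79) = 162.11
The controlling combination is 4, giving 463.49 kip·ft.

463.49 kip·ft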